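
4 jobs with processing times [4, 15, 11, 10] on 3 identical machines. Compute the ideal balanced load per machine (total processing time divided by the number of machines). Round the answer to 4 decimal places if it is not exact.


Total processing time = 4 + 15 + 11 + 10 = 40
Number of machines = 3
Ideal balanced load = 40 / 3 = 13.3333

13.3333


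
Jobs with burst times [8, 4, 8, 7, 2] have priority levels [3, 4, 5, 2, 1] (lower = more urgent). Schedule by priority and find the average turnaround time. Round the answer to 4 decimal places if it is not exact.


Sort by priority (ascending = highest first):
Order: [(1, 2), (2, 7), (3, 8), (4, 4), (5, 8)]
Completion times:
  Priority 1, burst=2, C=2
  Priority 2, burst=7, C=9
  Priority 3, burst=8, C=17
  Priority 4, burst=4, C=21
  Priority 5, burst=8, C=29
Average turnaround = 78/5 = 15.6

15.6


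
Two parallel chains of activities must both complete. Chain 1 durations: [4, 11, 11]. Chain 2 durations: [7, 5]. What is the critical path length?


Path A total = 4 + 11 + 11 = 26
Path B total = 7 + 5 = 12
Critical path = longest path = max(26, 12) = 26

26


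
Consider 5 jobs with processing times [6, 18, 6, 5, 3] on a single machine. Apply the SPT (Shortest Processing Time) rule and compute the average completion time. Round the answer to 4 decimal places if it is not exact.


Sort jobs by processing time (SPT order): [3, 5, 6, 6, 18]
Compute completion times sequentially:
  Job 1: processing = 3, completes at 3
  Job 2: processing = 5, completes at 8
  Job 3: processing = 6, completes at 14
  Job 4: processing = 6, completes at 20
  Job 5: processing = 18, completes at 38
Sum of completion times = 83
Average completion time = 83/5 = 16.6

16.6


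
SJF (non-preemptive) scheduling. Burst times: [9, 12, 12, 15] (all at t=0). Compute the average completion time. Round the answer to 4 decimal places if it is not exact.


SJF order (ascending): [9, 12, 12, 15]
Completion times:
  Job 1: burst=9, C=9
  Job 2: burst=12, C=21
  Job 3: burst=12, C=33
  Job 4: burst=15, C=48
Average completion = 111/4 = 27.75

27.75


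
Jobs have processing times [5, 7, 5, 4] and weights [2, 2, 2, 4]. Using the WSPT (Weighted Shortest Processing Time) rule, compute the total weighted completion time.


Compute p/w ratios and sort ascending (WSPT): [(4, 4), (5, 2), (5, 2), (7, 2)]
Compute weighted completion times:
  Job (p=4,w=4): C=4, w*C=4*4=16
  Job (p=5,w=2): C=9, w*C=2*9=18
  Job (p=5,w=2): C=14, w*C=2*14=28
  Job (p=7,w=2): C=21, w*C=2*21=42
Total weighted completion time = 104

104


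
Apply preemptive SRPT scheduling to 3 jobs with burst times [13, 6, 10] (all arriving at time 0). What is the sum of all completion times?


Since all jobs arrive at t=0, SRPT equals SPT ordering.
SPT order: [6, 10, 13]
Completion times:
  Job 1: p=6, C=6
  Job 2: p=10, C=16
  Job 3: p=13, C=29
Total completion time = 6 + 16 + 29 = 51

51


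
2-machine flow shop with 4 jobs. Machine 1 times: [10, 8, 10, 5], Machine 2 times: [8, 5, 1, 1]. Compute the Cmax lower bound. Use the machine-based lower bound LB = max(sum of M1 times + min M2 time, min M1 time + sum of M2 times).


LB1 = sum(M1 times) + min(M2 times) = 33 + 1 = 34
LB2 = min(M1 times) + sum(M2 times) = 5 + 15 = 20
Lower bound = max(LB1, LB2) = max(34, 20) = 34

34


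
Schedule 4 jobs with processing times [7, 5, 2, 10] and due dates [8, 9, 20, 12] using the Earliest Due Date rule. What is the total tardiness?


Sort by due date (EDD order): [(7, 8), (5, 9), (10, 12), (2, 20)]
Compute completion times and tardiness:
  Job 1: p=7, d=8, C=7, tardiness=max(0,7-8)=0
  Job 2: p=5, d=9, C=12, tardiness=max(0,12-9)=3
  Job 3: p=10, d=12, C=22, tardiness=max(0,22-12)=10
  Job 4: p=2, d=20, C=24, tardiness=max(0,24-20)=4
Total tardiness = 17

17


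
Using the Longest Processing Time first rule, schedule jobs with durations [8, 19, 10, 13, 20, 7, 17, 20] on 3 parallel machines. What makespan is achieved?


Sort jobs in decreasing order (LPT): [20, 20, 19, 17, 13, 10, 8, 7]
Assign each job to the least loaded machine:
  Machine 1: jobs [20, 13, 7], load = 40
  Machine 2: jobs [20, 10, 8], load = 38
  Machine 3: jobs [19, 17], load = 36
Makespan = max load = 40

40


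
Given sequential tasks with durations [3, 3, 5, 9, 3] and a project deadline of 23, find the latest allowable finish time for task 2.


LF(activity 2) = deadline - sum of successor durations
Successors: activities 3 through 5 with durations [5, 9, 3]
Sum of successor durations = 17
LF = 23 - 17 = 6

6


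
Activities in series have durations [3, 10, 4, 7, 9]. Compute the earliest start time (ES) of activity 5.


Activity 5 starts after activities 1 through 4 complete.
Predecessor durations: [3, 10, 4, 7]
ES = 3 + 10 + 4 + 7 = 24

24


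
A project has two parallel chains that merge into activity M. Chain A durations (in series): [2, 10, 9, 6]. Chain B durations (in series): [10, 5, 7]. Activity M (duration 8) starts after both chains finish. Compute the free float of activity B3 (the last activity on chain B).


ES(B3) = sum of predecessors on chain B = 15
EF(B3) = ES + duration = 15 + 7 = 22
Successor of B3 is M. ES(M) = max(sum(A), sum(B)) = max(27, 22) = 27
Free float = ES(successor) - EF(current) = 27 - 22 = 5

5


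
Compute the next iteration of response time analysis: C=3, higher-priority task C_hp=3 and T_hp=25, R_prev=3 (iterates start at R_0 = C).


R_next = C + ceil(R_prev / T_hp) * C_hp
ceil(3 / 25) = ceil(0.12) = 1
Interference = 1 * 3 = 3
R_next = 3 + 3 = 6

6


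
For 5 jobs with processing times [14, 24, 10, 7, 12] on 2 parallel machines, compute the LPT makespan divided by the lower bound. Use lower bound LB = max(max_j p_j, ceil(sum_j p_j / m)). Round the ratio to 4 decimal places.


LPT order: [24, 14, 12, 10, 7]
Machine loads after assignment: [34, 33]
LPT makespan = 34
Lower bound = max(max_job, ceil(total/2)) = max(24, 34) = 34
Ratio = 34 / 34 = 1.0

1.0


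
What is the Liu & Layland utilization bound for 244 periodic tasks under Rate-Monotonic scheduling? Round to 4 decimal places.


Compute 2^(1/244) = 1.0028448059
Subtract 1: 1.0028448059 - 1 = 0.0028448059
Multiply by n: 244 * 0.0028448059 = 0.6941326396
Round to 4 dp: 0.6941

0.6941


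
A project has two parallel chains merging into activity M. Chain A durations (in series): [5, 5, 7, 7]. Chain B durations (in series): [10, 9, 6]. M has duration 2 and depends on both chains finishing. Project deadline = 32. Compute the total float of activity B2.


Forward pass: ES(B2) = sum of predecessors on chain B = 10
EF = ES + duration = 10 + 9 = 19
Backward pass: LF(M) = deadline = 32; LS(M) = 32 - 2 = 30
LF(B2) = LS(M) - sum(successors on chain B) = 30 - 6 = 24
LS = LF - duration = 24 - 9 = 15
Total float = LS - ES = 15 - 10 = 5

5


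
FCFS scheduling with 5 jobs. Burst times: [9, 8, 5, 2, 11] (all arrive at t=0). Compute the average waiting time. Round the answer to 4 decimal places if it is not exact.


FCFS order (as given): [9, 8, 5, 2, 11]
Waiting times:
  Job 1: wait = 0
  Job 2: wait = 9
  Job 3: wait = 17
  Job 4: wait = 22
  Job 5: wait = 24
Sum of waiting times = 72
Average waiting time = 72/5 = 14.4

14.4


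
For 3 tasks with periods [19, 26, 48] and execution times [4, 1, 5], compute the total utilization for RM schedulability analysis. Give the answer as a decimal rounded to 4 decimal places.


Compute individual utilizations (exact fractions):
  Task 1: C/T = 4/19 (approx. 0.2105)
  Task 2: C/T = 1/26 (approx. 0.0385)
  Task 3: C/T = 5/48 (approx. 0.1042)
Total utilization U = 4/19 + 1/26 + 5/48 = 4187/11856
Rounded to 4 decimal places: U = 0.3532
RM (Liu & Layland) bound for 3 tasks = 0.779763; compare with U = 4187/11856 (approx. 0.353155)
U <= bound, so schedulable by RM sufficient condition.

0.3532


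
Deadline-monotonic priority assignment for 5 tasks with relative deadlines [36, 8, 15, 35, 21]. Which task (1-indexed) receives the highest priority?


Sort tasks by relative deadline (ascending):
  Task 2: deadline = 8
  Task 3: deadline = 15
  Task 5: deadline = 21
  Task 4: deadline = 35
  Task 1: deadline = 36
Priority order (highest first): [2, 3, 5, 4, 1]
Highest priority task = 2

2


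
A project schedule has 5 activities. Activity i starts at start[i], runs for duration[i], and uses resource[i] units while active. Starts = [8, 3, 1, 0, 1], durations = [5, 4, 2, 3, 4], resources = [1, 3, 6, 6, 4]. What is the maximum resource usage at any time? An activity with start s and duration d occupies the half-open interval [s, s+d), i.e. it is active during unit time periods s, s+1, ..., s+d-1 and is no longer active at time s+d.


Each activity i is active on [start_i, start_i + duration_i).
Compute total resource usage per time slot:
  t=0: active resources = [6], total = 6
  t=1: active resources = [6, 6, 4], total = 16
  t=2: active resources = [6, 6, 4], total = 16
  t=3: active resources = [3, 4], total = 7
  t=4: active resources = [3, 4], total = 7
  t=5: active resources = [3], total = 3
  t=6: active resources = [3], total = 3
  t=7: active resources = [], total = 0
  t=8: active resources = [1], total = 1
  t=9: active resources = [1], total = 1
  t=10: active resources = [1], total = 1
  t=11: active resources = [1], total = 1
  t=12: active resources = [1], total = 1
Peak resource demand = 16

16


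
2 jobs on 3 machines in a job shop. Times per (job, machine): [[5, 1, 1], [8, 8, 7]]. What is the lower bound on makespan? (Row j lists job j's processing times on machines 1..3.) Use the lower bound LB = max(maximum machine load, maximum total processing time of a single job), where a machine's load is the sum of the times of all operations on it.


Machine loads:
  Machine 1: 5 + 8 = 13
  Machine 2: 1 + 8 = 9
  Machine 3: 1 + 7 = 8
Max machine load = 13
Job totals:
  Job 1: 7
  Job 2: 23
Max job total = 23
Lower bound = max(13, 23) = 23

23


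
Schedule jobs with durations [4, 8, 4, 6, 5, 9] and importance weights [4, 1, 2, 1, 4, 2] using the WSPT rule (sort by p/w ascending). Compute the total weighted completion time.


Compute p/w ratios and sort ascending (WSPT): [(4, 4), (5, 4), (4, 2), (9, 2), (6, 1), (8, 1)]
Compute weighted completion times:
  Job (p=4,w=4): C=4, w*C=4*4=16
  Job (p=5,w=4): C=9, w*C=4*9=36
  Job (p=4,w=2): C=13, w*C=2*13=26
  Job (p=9,w=2): C=22, w*C=2*22=44
  Job (p=6,w=1): C=28, w*C=1*28=28
  Job (p=8,w=1): C=36, w*C=1*36=36
Total weighted completion time = 186

186


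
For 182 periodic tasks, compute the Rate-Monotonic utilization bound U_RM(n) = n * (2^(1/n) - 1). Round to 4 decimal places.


Compute 2^(1/182) = 1.0038157625
Subtract 1: 1.0038157625 - 1 = 0.0038157625
Multiply by n: 182 * 0.0038157625 = 0.6944687750
Round to 4 dp: 0.6945

0.6945


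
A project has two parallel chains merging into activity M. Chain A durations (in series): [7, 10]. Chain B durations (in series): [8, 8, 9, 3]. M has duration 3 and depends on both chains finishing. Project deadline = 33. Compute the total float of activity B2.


Forward pass: ES(B2) = sum of predecessors on chain B = 8
EF = ES + duration = 8 + 8 = 16
Backward pass: LF(M) = deadline = 33; LS(M) = 33 - 3 = 30
LF(B2) = LS(M) - sum(successors on chain B) = 30 - 12 = 18
LS = LF - duration = 18 - 8 = 10
Total float = LS - ES = 10 - 8 = 2

2


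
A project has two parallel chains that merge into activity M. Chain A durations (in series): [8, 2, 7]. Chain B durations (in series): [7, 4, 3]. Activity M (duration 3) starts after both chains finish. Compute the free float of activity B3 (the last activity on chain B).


ES(B3) = sum of predecessors on chain B = 11
EF(B3) = ES + duration = 11 + 3 = 14
Successor of B3 is M. ES(M) = max(sum(A), sum(B)) = max(17, 14) = 17
Free float = ES(successor) - EF(current) = 17 - 14 = 3

3


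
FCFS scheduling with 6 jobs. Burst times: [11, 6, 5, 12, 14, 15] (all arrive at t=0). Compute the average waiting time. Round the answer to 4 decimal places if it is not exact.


FCFS order (as given): [11, 6, 5, 12, 14, 15]
Waiting times:
  Job 1: wait = 0
  Job 2: wait = 11
  Job 3: wait = 17
  Job 4: wait = 22
  Job 5: wait = 34
  Job 6: wait = 48
Sum of waiting times = 132
Average waiting time = 132/6 = 22.0

22.0


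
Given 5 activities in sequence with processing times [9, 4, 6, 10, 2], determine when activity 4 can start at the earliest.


Activity 4 starts after activities 1 through 3 complete.
Predecessor durations: [9, 4, 6]
ES = 9 + 4 + 6 = 19

19


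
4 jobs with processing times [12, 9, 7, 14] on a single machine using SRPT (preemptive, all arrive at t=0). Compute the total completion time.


Since all jobs arrive at t=0, SRPT equals SPT ordering.
SPT order: [7, 9, 12, 14]
Completion times:
  Job 1: p=7, C=7
  Job 2: p=9, C=16
  Job 3: p=12, C=28
  Job 4: p=14, C=42
Total completion time = 7 + 16 + 28 + 42 = 93

93


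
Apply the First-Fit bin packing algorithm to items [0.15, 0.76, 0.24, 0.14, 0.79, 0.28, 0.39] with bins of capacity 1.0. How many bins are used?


Place items sequentially using First-Fit:
  Item 0.15 -> new Bin 1
  Item 0.76 -> Bin 1 (now 0.91)
  Item 0.24 -> new Bin 2
  Item 0.14 -> Bin 2 (now 0.38)
  Item 0.79 -> new Bin 3
  Item 0.28 -> Bin 2 (now 0.66)
  Item 0.39 -> new Bin 4
Total bins used = 4

4


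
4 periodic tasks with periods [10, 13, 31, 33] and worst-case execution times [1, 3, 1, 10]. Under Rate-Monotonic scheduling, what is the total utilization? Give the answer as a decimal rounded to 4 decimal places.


Compute individual utilizations (exact fractions):
  Task 1: C/T = 1/10 (approx. 0.1)
  Task 2: C/T = 3/13 (approx. 0.2308)
  Task 3: C/T = 1/31 (approx. 0.0323)
  Task 4: C/T = 10/33 (approx. 0.303)
Total utilization U = 1/10 + 3/13 + 1/31 + 10/33 = 88579/132990
Rounded to 4 decimal places: U = 0.6661
RM (Liu & Layland) bound for 4 tasks = 0.756828; compare with U = 88579/132990 (approx. 0.666058)
U <= bound, so schedulable by RM sufficient condition.

0.6661


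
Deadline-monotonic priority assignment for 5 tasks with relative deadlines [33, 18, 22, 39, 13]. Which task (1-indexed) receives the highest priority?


Sort tasks by relative deadline (ascending):
  Task 5: deadline = 13
  Task 2: deadline = 18
  Task 3: deadline = 22
  Task 1: deadline = 33
  Task 4: deadline = 39
Priority order (highest first): [5, 2, 3, 1, 4]
Highest priority task = 5

5


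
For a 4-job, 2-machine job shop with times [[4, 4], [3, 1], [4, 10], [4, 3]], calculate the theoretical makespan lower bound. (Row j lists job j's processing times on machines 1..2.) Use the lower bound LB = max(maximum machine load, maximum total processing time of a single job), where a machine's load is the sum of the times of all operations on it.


Machine loads:
  Machine 1: 4 + 3 + 4 + 4 = 15
  Machine 2: 4 + 1 + 10 + 3 = 18
Max machine load = 18
Job totals:
  Job 1: 8
  Job 2: 4
  Job 3: 14
  Job 4: 7
Max job total = 14
Lower bound = max(18, 14) = 18

18


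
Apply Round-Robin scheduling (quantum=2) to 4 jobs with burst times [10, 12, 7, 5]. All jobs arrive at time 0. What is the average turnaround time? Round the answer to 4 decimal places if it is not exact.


Time quantum = 2
Execution trace:
  J1 runs 2 units, time = 2
  J2 runs 2 units, time = 4
  J3 runs 2 units, time = 6
  J4 runs 2 units, time = 8
  J1 runs 2 units, time = 10
  J2 runs 2 units, time = 12
  J3 runs 2 units, time = 14
  J4 runs 2 units, time = 16
  J1 runs 2 units, time = 18
  J2 runs 2 units, time = 20
  J3 runs 2 units, time = 22
  J4 runs 1 units, time = 23
  J1 runs 2 units, time = 25
  J2 runs 2 units, time = 27
  J3 runs 1 units, time = 28
  J1 runs 2 units, time = 30
  J2 runs 2 units, time = 32
  J2 runs 2 units, time = 34
Finish times: [30, 34, 28, 23]
Average turnaround = 115/4 = 28.75

28.75


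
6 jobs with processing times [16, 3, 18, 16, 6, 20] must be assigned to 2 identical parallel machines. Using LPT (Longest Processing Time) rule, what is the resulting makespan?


Sort jobs in decreasing order (LPT): [20, 18, 16, 16, 6, 3]
Assign each job to the least loaded machine:
  Machine 1: jobs [20, 16, 3], load = 39
  Machine 2: jobs [18, 16, 6], load = 40
Makespan = max load = 40

40


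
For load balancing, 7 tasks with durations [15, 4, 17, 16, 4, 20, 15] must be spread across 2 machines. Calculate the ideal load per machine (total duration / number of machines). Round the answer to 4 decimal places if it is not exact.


Total processing time = 15 + 4 + 17 + 16 + 4 + 20 + 15 = 91
Number of machines = 2
Ideal balanced load = 91 / 2 = 45.5

45.5


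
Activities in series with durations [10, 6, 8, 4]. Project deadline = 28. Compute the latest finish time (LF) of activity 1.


LF(activity 1) = deadline - sum of successor durations
Successors: activities 2 through 4 with durations [6, 8, 4]
Sum of successor durations = 18
LF = 28 - 18 = 10

10


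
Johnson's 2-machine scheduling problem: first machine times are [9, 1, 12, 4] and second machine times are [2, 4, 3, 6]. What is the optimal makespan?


Apply Johnson's rule:
  Group 1 (a <= b): [(2, 1, 4), (4, 4, 6)]
  Group 2 (a > b): [(3, 12, 3), (1, 9, 2)]
Optimal job order: [2, 4, 3, 1]
Schedule:
  Job 2: M1 done at 1, M2 done at 5
  Job 4: M1 done at 5, M2 done at 11
  Job 3: M1 done at 17, M2 done at 20
  Job 1: M1 done at 26, M2 done at 28
Makespan = 28

28


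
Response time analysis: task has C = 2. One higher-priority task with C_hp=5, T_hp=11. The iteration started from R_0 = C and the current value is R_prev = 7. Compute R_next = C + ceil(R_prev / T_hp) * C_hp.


R_next = C + ceil(R_prev / T_hp) * C_hp
ceil(7 / 11) = ceil(0.6364) = 1
Interference = 1 * 5 = 5
R_next = 2 + 5 = 7
R_next = R_prev, so the iteration has converged (response time = 7).

7


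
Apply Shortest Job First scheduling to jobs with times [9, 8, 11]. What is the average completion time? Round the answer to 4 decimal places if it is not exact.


SJF order (ascending): [8, 9, 11]
Completion times:
  Job 1: burst=8, C=8
  Job 2: burst=9, C=17
  Job 3: burst=11, C=28
Average completion = 53/3 = 17.6667

17.6667


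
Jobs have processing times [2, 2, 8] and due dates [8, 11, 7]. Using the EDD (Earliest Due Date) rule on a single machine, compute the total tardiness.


Sort by due date (EDD order): [(8, 7), (2, 8), (2, 11)]
Compute completion times and tardiness:
  Job 1: p=8, d=7, C=8, tardiness=max(0,8-7)=1
  Job 2: p=2, d=8, C=10, tardiness=max(0,10-8)=2
  Job 3: p=2, d=11, C=12, tardiness=max(0,12-11)=1
Total tardiness = 4

4


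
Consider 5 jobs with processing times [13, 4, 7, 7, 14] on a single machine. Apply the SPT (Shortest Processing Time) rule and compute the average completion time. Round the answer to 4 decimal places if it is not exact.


Sort jobs by processing time (SPT order): [4, 7, 7, 13, 14]
Compute completion times sequentially:
  Job 1: processing = 4, completes at 4
  Job 2: processing = 7, completes at 11
  Job 3: processing = 7, completes at 18
  Job 4: processing = 13, completes at 31
  Job 5: processing = 14, completes at 45
Sum of completion times = 109
Average completion time = 109/5 = 21.8

21.8


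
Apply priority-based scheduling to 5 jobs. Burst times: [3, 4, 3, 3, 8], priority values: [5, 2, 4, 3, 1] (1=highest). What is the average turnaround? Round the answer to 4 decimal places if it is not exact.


Sort by priority (ascending = highest first):
Order: [(1, 8), (2, 4), (3, 3), (4, 3), (5, 3)]
Completion times:
  Priority 1, burst=8, C=8
  Priority 2, burst=4, C=12
  Priority 3, burst=3, C=15
  Priority 4, burst=3, C=18
  Priority 5, burst=3, C=21
Average turnaround = 74/5 = 14.8

14.8


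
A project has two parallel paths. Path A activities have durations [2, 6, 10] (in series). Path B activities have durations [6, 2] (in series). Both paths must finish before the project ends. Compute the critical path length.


Path A total = 2 + 6 + 10 = 18
Path B total = 6 + 2 = 8
Critical path = longest path = max(18, 8) = 18

18


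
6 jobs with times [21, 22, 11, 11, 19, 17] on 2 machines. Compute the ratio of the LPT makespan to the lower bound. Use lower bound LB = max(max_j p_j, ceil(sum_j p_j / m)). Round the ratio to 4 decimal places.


LPT order: [22, 21, 19, 17, 11, 11]
Machine loads after assignment: [50, 51]
LPT makespan = 51
Lower bound = max(max_job, ceil(total/2)) = max(22, 51) = 51
Ratio = 51 / 51 = 1.0

1.0


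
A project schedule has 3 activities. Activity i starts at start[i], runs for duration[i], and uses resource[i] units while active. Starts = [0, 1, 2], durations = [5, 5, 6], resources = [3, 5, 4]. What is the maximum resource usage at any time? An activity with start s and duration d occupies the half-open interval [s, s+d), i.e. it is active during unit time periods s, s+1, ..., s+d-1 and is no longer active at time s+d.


Each activity i is active on [start_i, start_i + duration_i).
Compute total resource usage per time slot:
  t=0: active resources = [3], total = 3
  t=1: active resources = [3, 5], total = 8
  t=2: active resources = [3, 5, 4], total = 12
  t=3: active resources = [3, 5, 4], total = 12
  t=4: active resources = [3, 5, 4], total = 12
  t=5: active resources = [5, 4], total = 9
  t=6: active resources = [4], total = 4
  t=7: active resources = [4], total = 4
Peak resource demand = 12

12


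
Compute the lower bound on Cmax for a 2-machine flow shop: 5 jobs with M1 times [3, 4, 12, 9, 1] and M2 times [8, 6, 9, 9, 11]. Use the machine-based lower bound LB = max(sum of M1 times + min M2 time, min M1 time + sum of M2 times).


LB1 = sum(M1 times) + min(M2 times) = 29 + 6 = 35
LB2 = min(M1 times) + sum(M2 times) = 1 + 43 = 44
Lower bound = max(LB1, LB2) = max(35, 44) = 44

44


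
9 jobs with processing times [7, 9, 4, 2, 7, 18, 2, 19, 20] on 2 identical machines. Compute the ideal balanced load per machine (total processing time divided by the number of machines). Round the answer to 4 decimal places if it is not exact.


Total processing time = 7 + 9 + 4 + 2 + 7 + 18 + 2 + 19 + 20 = 88
Number of machines = 2
Ideal balanced load = 88 / 2 = 44.0

44.0


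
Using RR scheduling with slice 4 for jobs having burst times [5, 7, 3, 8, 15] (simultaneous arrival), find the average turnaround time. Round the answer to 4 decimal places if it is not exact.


Time quantum = 4
Execution trace:
  J1 runs 4 units, time = 4
  J2 runs 4 units, time = 8
  J3 runs 3 units, time = 11
  J4 runs 4 units, time = 15
  J5 runs 4 units, time = 19
  J1 runs 1 units, time = 20
  J2 runs 3 units, time = 23
  J4 runs 4 units, time = 27
  J5 runs 4 units, time = 31
  J5 runs 4 units, time = 35
  J5 runs 3 units, time = 38
Finish times: [20, 23, 11, 27, 38]
Average turnaround = 119/5 = 23.8

23.8


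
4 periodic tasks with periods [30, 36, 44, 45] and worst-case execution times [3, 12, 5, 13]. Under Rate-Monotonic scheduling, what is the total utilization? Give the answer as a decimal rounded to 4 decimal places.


Compute individual utilizations (exact fractions):
  Task 1: C/T = 3/30 = 1/10 (approx. 0.1)
  Task 2: C/T = 12/36 = 1/3 (approx. 0.3333)
  Task 3: C/T = 5/44 (approx. 0.1136)
  Task 4: C/T = 13/45 (approx. 0.2889)
Total utilization U = 1/10 + 1/3 + 5/44 + 13/45 = 331/396
Rounded to 4 decimal places: U = 0.8359
RM (Liu & Layland) bound for 4 tasks = 0.756828; compare with U = 331/396 (approx. 0.835859)
bound < U <= 1, so the RM sufficient condition is not met (inconclusive; an exact test such as response-time analysis is needed).

0.8359


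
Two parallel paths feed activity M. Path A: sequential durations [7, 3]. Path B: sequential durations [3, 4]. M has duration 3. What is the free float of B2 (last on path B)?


ES(B2) = sum of predecessors on chain B = 3
EF(B2) = ES + duration = 3 + 4 = 7
Successor of B2 is M. ES(M) = max(sum(A), sum(B)) = max(10, 7) = 10
Free float = ES(successor) - EF(current) = 10 - 7 = 3

3


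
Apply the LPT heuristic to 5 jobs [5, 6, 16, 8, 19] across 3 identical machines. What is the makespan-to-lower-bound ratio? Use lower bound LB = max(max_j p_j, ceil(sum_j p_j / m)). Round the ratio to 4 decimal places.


LPT order: [19, 16, 8, 6, 5]
Machine loads after assignment: [19, 16, 19]
LPT makespan = 19
Lower bound = max(max_job, ceil(total/3)) = max(19, 18) = 19
Ratio = 19 / 19 = 1.0

1.0


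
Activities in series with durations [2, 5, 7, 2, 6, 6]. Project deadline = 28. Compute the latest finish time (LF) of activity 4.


LF(activity 4) = deadline - sum of successor durations
Successors: activities 5 through 6 with durations [6, 6]
Sum of successor durations = 12
LF = 28 - 12 = 16

16


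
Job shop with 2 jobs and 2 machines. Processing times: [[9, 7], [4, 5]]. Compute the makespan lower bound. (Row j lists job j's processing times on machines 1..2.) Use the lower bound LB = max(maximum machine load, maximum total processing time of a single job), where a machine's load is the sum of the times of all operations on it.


Machine loads:
  Machine 1: 9 + 4 = 13
  Machine 2: 7 + 5 = 12
Max machine load = 13
Job totals:
  Job 1: 16
  Job 2: 9
Max job total = 16
Lower bound = max(13, 16) = 16

16


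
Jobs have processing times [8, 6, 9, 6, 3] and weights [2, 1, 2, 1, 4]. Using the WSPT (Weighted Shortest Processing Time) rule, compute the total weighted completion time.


Compute p/w ratios and sort ascending (WSPT): [(3, 4), (8, 2), (9, 2), (6, 1), (6, 1)]
Compute weighted completion times:
  Job (p=3,w=4): C=3, w*C=4*3=12
  Job (p=8,w=2): C=11, w*C=2*11=22
  Job (p=9,w=2): C=20, w*C=2*20=40
  Job (p=6,w=1): C=26, w*C=1*26=26
  Job (p=6,w=1): C=32, w*C=1*32=32
Total weighted completion time = 132

132


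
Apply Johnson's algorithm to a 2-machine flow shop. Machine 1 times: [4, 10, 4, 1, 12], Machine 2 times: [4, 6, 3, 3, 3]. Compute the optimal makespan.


Apply Johnson's rule:
  Group 1 (a <= b): [(4, 1, 3), (1, 4, 4)]
  Group 2 (a > b): [(2, 10, 6), (3, 4, 3), (5, 12, 3)]
Optimal job order: [4, 1, 2, 3, 5]
Schedule:
  Job 4: M1 done at 1, M2 done at 4
  Job 1: M1 done at 5, M2 done at 9
  Job 2: M1 done at 15, M2 done at 21
  Job 3: M1 done at 19, M2 done at 24
  Job 5: M1 done at 31, M2 done at 34
Makespan = 34

34


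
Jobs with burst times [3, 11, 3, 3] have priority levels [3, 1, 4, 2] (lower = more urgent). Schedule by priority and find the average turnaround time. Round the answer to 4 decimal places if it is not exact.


Sort by priority (ascending = highest first):
Order: [(1, 11), (2, 3), (3, 3), (4, 3)]
Completion times:
  Priority 1, burst=11, C=11
  Priority 2, burst=3, C=14
  Priority 3, burst=3, C=17
  Priority 4, burst=3, C=20
Average turnaround = 62/4 = 15.5

15.5


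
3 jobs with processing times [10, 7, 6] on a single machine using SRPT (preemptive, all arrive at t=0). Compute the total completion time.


Since all jobs arrive at t=0, SRPT equals SPT ordering.
SPT order: [6, 7, 10]
Completion times:
  Job 1: p=6, C=6
  Job 2: p=7, C=13
  Job 3: p=10, C=23
Total completion time = 6 + 13 + 23 = 42

42


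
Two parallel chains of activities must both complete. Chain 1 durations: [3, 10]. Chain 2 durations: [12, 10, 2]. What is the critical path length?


Path A total = 3 + 10 = 13
Path B total = 12 + 10 + 2 = 24
Critical path = longest path = max(13, 24) = 24

24


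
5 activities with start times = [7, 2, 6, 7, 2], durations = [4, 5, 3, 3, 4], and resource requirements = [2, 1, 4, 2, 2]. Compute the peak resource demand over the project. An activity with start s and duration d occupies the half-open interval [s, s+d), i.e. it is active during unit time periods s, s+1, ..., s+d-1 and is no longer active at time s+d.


Each activity i is active on [start_i, start_i + duration_i).
Compute total resource usage per time slot:
  t=0: active resources = [], total = 0
  t=1: active resources = [], total = 0
  t=2: active resources = [1, 2], total = 3
  t=3: active resources = [1, 2], total = 3
  t=4: active resources = [1, 2], total = 3
  t=5: active resources = [1, 2], total = 3
  t=6: active resources = [1, 4], total = 5
  t=7: active resources = [2, 4, 2], total = 8
  t=8: active resources = [2, 4, 2], total = 8
  t=9: active resources = [2, 2], total = 4
  t=10: active resources = [2], total = 2
Peak resource demand = 8

8


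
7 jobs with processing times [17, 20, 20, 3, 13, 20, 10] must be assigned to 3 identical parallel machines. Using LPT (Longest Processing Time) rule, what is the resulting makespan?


Sort jobs in decreasing order (LPT): [20, 20, 20, 17, 13, 10, 3]
Assign each job to the least loaded machine:
  Machine 1: jobs [20, 17], load = 37
  Machine 2: jobs [20, 13], load = 33
  Machine 3: jobs [20, 10, 3], load = 33
Makespan = max load = 37

37


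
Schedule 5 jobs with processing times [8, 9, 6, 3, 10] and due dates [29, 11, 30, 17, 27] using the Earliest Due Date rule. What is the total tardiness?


Sort by due date (EDD order): [(9, 11), (3, 17), (10, 27), (8, 29), (6, 30)]
Compute completion times and tardiness:
  Job 1: p=9, d=11, C=9, tardiness=max(0,9-11)=0
  Job 2: p=3, d=17, C=12, tardiness=max(0,12-17)=0
  Job 3: p=10, d=27, C=22, tardiness=max(0,22-27)=0
  Job 4: p=8, d=29, C=30, tardiness=max(0,30-29)=1
  Job 5: p=6, d=30, C=36, tardiness=max(0,36-30)=6
Total tardiness = 7

7


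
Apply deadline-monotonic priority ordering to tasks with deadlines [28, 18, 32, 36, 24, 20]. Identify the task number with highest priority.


Sort tasks by relative deadline (ascending):
  Task 2: deadline = 18
  Task 6: deadline = 20
  Task 5: deadline = 24
  Task 1: deadline = 28
  Task 3: deadline = 32
  Task 4: deadline = 36
Priority order (highest first): [2, 6, 5, 1, 3, 4]
Highest priority task = 2

2


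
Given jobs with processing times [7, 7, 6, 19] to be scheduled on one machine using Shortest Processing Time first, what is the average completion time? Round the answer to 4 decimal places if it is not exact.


Sort jobs by processing time (SPT order): [6, 7, 7, 19]
Compute completion times sequentially:
  Job 1: processing = 6, completes at 6
  Job 2: processing = 7, completes at 13
  Job 3: processing = 7, completes at 20
  Job 4: processing = 19, completes at 39
Sum of completion times = 78
Average completion time = 78/4 = 19.5

19.5


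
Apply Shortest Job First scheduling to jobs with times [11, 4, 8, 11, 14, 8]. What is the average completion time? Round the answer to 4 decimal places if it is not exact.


SJF order (ascending): [4, 8, 8, 11, 11, 14]
Completion times:
  Job 1: burst=4, C=4
  Job 2: burst=8, C=12
  Job 3: burst=8, C=20
  Job 4: burst=11, C=31
  Job 5: burst=11, C=42
  Job 6: burst=14, C=56
Average completion = 165/6 = 27.5

27.5


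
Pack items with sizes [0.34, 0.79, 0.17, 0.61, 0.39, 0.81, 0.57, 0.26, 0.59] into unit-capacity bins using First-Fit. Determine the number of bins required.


Place items sequentially using First-Fit:
  Item 0.34 -> new Bin 1
  Item 0.79 -> new Bin 2
  Item 0.17 -> Bin 1 (now 0.51)
  Item 0.61 -> new Bin 3
  Item 0.39 -> Bin 1 (now 0.9)
  Item 0.81 -> new Bin 4
  Item 0.57 -> new Bin 5
  Item 0.26 -> Bin 3 (now 0.87)
  Item 0.59 -> new Bin 6
Total bins used = 6

6


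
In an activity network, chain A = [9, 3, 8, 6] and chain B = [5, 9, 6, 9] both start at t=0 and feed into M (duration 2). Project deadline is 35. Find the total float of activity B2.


Forward pass: ES(B2) = sum of predecessors on chain B = 5
EF = ES + duration = 5 + 9 = 14
Backward pass: LF(M) = deadline = 35; LS(M) = 35 - 2 = 33
LF(B2) = LS(M) - sum(successors on chain B) = 33 - 15 = 18
LS = LF - duration = 18 - 9 = 9
Total float = LS - ES = 9 - 5 = 4

4


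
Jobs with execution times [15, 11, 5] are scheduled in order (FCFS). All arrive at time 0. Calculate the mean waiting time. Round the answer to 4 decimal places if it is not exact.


FCFS order (as given): [15, 11, 5]
Waiting times:
  Job 1: wait = 0
  Job 2: wait = 15
  Job 3: wait = 26
Sum of waiting times = 41
Average waiting time = 41/3 = 13.6667

13.6667


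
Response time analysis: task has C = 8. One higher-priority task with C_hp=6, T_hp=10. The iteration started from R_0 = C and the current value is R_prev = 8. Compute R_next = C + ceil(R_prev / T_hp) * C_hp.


R_next = C + ceil(R_prev / T_hp) * C_hp
ceil(8 / 10) = ceil(0.8) = 1
Interference = 1 * 6 = 6
R_next = 8 + 6 = 14

14


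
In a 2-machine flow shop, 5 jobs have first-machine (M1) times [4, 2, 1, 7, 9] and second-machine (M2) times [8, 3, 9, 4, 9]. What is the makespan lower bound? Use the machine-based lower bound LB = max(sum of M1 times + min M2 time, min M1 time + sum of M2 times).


LB1 = sum(M1 times) + min(M2 times) = 23 + 3 = 26
LB2 = min(M1 times) + sum(M2 times) = 1 + 33 = 34
Lower bound = max(LB1, LB2) = max(26, 34) = 34

34


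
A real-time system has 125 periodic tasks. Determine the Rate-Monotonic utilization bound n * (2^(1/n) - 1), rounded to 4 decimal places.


Compute 2^(1/125) = 1.0055605804
Subtract 1: 1.0055605804 - 1 = 0.0055605804
Multiply by n: 125 * 0.0055605804 = 0.6950725500
Round to 4 dp: 0.6951

0.6951


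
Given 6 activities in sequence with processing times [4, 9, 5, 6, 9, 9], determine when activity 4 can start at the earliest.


Activity 4 starts after activities 1 through 3 complete.
Predecessor durations: [4, 9, 5]
ES = 4 + 9 + 5 = 18

18


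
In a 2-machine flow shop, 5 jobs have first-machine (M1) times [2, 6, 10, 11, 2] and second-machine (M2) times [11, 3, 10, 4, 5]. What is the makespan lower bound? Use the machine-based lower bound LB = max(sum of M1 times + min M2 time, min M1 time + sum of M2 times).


LB1 = sum(M1 times) + min(M2 times) = 31 + 3 = 34
LB2 = min(M1 times) + sum(M2 times) = 2 + 33 = 35
Lower bound = max(LB1, LB2) = max(34, 35) = 35

35


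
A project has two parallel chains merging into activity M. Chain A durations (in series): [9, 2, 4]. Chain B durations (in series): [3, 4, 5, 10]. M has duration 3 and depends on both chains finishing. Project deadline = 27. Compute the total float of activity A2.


Forward pass: ES(A2) = sum of predecessors on chain A = 9
EF = ES + duration = 9 + 2 = 11
Backward pass: LF(M) = deadline = 27; LS(M) = 27 - 3 = 24
LF(A2) = LS(M) - sum(successors on chain A) = 24 - 4 = 20
LS = LF - duration = 20 - 2 = 18
Total float = LS - ES = 18 - 9 = 9

9


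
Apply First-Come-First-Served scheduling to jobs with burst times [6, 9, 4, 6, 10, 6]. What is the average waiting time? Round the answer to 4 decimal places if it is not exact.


FCFS order (as given): [6, 9, 4, 6, 10, 6]
Waiting times:
  Job 1: wait = 0
  Job 2: wait = 6
  Job 3: wait = 15
  Job 4: wait = 19
  Job 5: wait = 25
  Job 6: wait = 35
Sum of waiting times = 100
Average waiting time = 100/6 = 16.6667

16.6667


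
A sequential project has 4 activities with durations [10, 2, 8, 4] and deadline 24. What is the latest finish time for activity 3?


LF(activity 3) = deadline - sum of successor durations
Successors: activities 4 through 4 with durations [4]
Sum of successor durations = 4
LF = 24 - 4 = 20

20


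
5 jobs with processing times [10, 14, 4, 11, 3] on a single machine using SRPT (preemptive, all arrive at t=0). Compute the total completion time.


Since all jobs arrive at t=0, SRPT equals SPT ordering.
SPT order: [3, 4, 10, 11, 14]
Completion times:
  Job 1: p=3, C=3
  Job 2: p=4, C=7
  Job 3: p=10, C=17
  Job 4: p=11, C=28
  Job 5: p=14, C=42
Total completion time = 3 + 7 + 17 + 28 + 42 = 97

97


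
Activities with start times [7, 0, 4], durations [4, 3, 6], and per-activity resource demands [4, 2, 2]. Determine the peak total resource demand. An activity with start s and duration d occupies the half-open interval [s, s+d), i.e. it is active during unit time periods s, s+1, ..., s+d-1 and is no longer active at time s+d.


Each activity i is active on [start_i, start_i + duration_i).
Compute total resource usage per time slot:
  t=0: active resources = [2], total = 2
  t=1: active resources = [2], total = 2
  t=2: active resources = [2], total = 2
  t=3: active resources = [], total = 0
  t=4: active resources = [2], total = 2
  t=5: active resources = [2], total = 2
  t=6: active resources = [2], total = 2
  t=7: active resources = [4, 2], total = 6
  t=8: active resources = [4, 2], total = 6
  t=9: active resources = [4, 2], total = 6
  t=10: active resources = [4], total = 4
Peak resource demand = 6

6


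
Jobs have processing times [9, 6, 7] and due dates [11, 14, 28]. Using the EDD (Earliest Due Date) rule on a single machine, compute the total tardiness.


Sort by due date (EDD order): [(9, 11), (6, 14), (7, 28)]
Compute completion times and tardiness:
  Job 1: p=9, d=11, C=9, tardiness=max(0,9-11)=0
  Job 2: p=6, d=14, C=15, tardiness=max(0,15-14)=1
  Job 3: p=7, d=28, C=22, tardiness=max(0,22-28)=0
Total tardiness = 1

1


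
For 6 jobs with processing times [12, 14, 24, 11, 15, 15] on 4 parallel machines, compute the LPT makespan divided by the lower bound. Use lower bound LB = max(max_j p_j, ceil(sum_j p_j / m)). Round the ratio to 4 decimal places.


LPT order: [24, 15, 15, 14, 12, 11]
Machine loads after assignment: [24, 26, 15, 26]
LPT makespan = 26
Lower bound = max(max_job, ceil(total/4)) = max(24, 23) = 24
Ratio = 26 / 24 = 1.0833

1.0833


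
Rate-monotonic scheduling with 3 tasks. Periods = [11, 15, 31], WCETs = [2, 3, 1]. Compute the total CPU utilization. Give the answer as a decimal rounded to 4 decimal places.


Compute individual utilizations (exact fractions):
  Task 1: C/T = 2/11 (approx. 0.1818)
  Task 2: C/T = 3/15 = 1/5 (approx. 0.2)
  Task 3: C/T = 1/31 (approx. 0.0323)
Total utilization U = 2/11 + 1/5 + 1/31 = 706/1705
Rounded to 4 decimal places: U = 0.4141
RM (Liu & Layland) bound for 3 tasks = 0.779763; compare with U = 706/1705 (approx. 0.414076)
U <= bound, so schedulable by RM sufficient condition.

0.4141


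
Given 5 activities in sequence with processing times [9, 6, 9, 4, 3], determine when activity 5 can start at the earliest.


Activity 5 starts after activities 1 through 4 complete.
Predecessor durations: [9, 6, 9, 4]
ES = 9 + 6 + 9 + 4 = 28

28


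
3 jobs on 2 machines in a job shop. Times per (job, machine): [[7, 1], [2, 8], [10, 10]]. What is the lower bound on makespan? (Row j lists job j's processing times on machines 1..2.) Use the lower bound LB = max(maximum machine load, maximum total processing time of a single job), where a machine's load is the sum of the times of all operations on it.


Machine loads:
  Machine 1: 7 + 2 + 10 = 19
  Machine 2: 1 + 8 + 10 = 19
Max machine load = 19
Job totals:
  Job 1: 8
  Job 2: 10
  Job 3: 20
Max job total = 20
Lower bound = max(19, 20) = 20

20


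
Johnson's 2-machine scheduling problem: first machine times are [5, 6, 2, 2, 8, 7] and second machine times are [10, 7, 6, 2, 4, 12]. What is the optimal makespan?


Apply Johnson's rule:
  Group 1 (a <= b): [(3, 2, 6), (4, 2, 2), (1, 5, 10), (2, 6, 7), (6, 7, 12)]
  Group 2 (a > b): [(5, 8, 4)]
Optimal job order: [3, 4, 1, 2, 6, 5]
Schedule:
  Job 3: M1 done at 2, M2 done at 8
  Job 4: M1 done at 4, M2 done at 10
  Job 1: M1 done at 9, M2 done at 20
  Job 2: M1 done at 15, M2 done at 27
  Job 6: M1 done at 22, M2 done at 39
  Job 5: M1 done at 30, M2 done at 43
Makespan = 43

43


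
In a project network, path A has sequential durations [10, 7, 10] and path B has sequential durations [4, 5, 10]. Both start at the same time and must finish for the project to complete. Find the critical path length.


Path A total = 10 + 7 + 10 = 27
Path B total = 4 + 5 + 10 = 19
Critical path = longest path = max(27, 19) = 27

27


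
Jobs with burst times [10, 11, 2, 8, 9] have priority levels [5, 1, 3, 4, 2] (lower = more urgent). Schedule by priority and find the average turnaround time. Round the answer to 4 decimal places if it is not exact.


Sort by priority (ascending = highest first):
Order: [(1, 11), (2, 9), (3, 2), (4, 8), (5, 10)]
Completion times:
  Priority 1, burst=11, C=11
  Priority 2, burst=9, C=20
  Priority 3, burst=2, C=22
  Priority 4, burst=8, C=30
  Priority 5, burst=10, C=40
Average turnaround = 123/5 = 24.6

24.6
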